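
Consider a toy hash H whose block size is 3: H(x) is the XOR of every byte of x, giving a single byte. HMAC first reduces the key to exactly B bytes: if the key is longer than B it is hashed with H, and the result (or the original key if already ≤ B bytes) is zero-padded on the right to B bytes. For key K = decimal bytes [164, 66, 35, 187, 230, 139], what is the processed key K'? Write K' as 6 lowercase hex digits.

|K| = 6 > B = 3, so first hash the key.
H(K): XOR a4⊕42⊕23⊕bb⊕e6⊕8b = 13.
Zero-pad H(K) = 13 to 3 bytes: K' = 13 00 00.

130000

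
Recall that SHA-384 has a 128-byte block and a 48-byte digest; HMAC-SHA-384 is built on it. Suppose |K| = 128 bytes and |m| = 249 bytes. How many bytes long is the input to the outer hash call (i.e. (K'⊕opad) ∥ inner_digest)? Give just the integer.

176

Key is 128 ≤ 128 bytes, zero-padded: |K'| = 128.
Outer input = (K'⊕opad) ∥ H(inner) → 128 + 48 = 176 bytes.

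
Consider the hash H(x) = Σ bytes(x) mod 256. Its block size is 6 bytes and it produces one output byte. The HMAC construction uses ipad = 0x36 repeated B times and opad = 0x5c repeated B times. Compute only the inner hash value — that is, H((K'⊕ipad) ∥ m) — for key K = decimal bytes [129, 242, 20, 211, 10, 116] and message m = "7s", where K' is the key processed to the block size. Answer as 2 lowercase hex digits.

aa

Key decimal bytes [129, 242, 20, 211, 10, 116] = 81 f2 14 d3 0a 74 is exactly B = 6 bytes: K' = 81 f2 14 d3 0a 74.
K' ⊕ ipad = b7 c4 22 e5 3c 42.
Inner input = b7 c4 22 e5 3c 42 ∥ 37 73.
Inner hash: sum = 183+196+34+229+60+66+55+115 = 938; mod 256 = 170 → aa.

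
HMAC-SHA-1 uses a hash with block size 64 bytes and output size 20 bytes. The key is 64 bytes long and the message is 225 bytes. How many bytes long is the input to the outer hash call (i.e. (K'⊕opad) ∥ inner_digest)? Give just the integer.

Key is 64 ≤ 64 bytes, zero-padded: |K'| = 64.
Outer input = (K'⊕opad) ∥ H(inner) → 64 + 20 = 84 bytes.

84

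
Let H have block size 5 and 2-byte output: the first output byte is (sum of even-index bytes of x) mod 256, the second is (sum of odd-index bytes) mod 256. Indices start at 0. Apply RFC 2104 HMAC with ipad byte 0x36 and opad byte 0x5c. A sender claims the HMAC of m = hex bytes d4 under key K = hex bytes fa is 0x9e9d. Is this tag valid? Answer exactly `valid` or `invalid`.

invalid

Key hex bytes fa is 1 byte ≤ B = 5; zero-pad to 5 bytes: K' = fa 00 00 00 00.
K' ⊕ ipad = cc 36 36 36 36; K' ⊕ opad = a6 5c 5c 5c 5c.
Inner hash: even-index sum = 312 mod 256 = 56; odd-index sum = 320 mod 256 = 64 → 38 40.
Outer hash (recomputed tag): even-index sum = 414 mod 256 = 158; odd-index sum = 240 mod 256 = 240 → 9e f0.
Recomputed tag = 9ef0; claimed = 9e9d → mismatch.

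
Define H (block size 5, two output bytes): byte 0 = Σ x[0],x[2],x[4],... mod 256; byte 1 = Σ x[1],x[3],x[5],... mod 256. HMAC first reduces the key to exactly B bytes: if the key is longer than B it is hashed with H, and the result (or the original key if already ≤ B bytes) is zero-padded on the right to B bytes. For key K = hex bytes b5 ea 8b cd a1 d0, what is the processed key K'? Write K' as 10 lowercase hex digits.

e187000000

|K| = 6 > B = 5, so first hash the key.
H(K): even-index sum = 481 mod 256 = 225; odd-index sum = 647 mod 256 = 135 → e1 87.
Zero-pad H(K) = e1 87 to 5 bytes: K' = e1 87 00 00 00.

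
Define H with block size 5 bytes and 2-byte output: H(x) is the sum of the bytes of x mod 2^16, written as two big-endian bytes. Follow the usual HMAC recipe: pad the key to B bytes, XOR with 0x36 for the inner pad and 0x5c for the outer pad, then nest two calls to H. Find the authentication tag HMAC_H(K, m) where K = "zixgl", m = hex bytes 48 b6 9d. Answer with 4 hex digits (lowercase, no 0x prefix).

Key "zixgl" = 7a 69 78 67 6c is exactly B = 5 bytes: K' = 7a 69 78 67 6c.
K' ⊕ ipad = 4c 5f 4e 51 5a.  K' ⊕ opad = 26 35 24 3b 30.
Inner input = (K'⊕ipad) ∥ m = 4c 5f 4e 51 5a ∥ 48 b6 9d.
Inner hash: sum = 76+95+78+81+90+72+182+157 = 831 → 03 3f.
Outer input = (K'⊕opad) ∥ inner = 26 35 24 3b 30 ∥ 03 3f.
Outer hash (tag): sum = 38+53+36+59+48+3+63 = 300 → 01 2c.

012c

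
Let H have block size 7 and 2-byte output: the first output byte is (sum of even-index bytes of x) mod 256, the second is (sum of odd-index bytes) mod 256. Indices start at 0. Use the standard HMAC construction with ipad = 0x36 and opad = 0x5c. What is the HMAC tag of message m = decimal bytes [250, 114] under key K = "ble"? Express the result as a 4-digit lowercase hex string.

Key "ble" = 62 6c 65 is 3 bytes ≤ B = 7; zero-pad to 7 bytes: K' = 62 6c 65 00 00 00 00.
K' ⊕ ipad = 54 5a 53 36 36 36 36.  K' ⊕ opad = 3e 30 39 5c 5c 5c 5c.
Inner input = (K'⊕ipad) ∥ m = 54 5a 53 36 36 36 36 ∥ fa 72.
Inner hash: even-index sum = 389 mod 256 = 133; odd-index sum = 448 mod 256 = 192 → 85 c0.
Outer input = (K'⊕opad) ∥ inner = 3e 30 39 5c 5c 5c 5c ∥ 85 c0.
Outer hash (tag): even-index sum = 495 mod 256 = 239; odd-index sum = 365 mod 256 = 109 → ef 6d.

ef6d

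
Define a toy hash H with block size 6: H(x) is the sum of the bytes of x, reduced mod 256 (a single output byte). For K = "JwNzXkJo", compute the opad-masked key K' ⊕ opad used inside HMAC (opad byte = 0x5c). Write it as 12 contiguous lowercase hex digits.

Key "JwNzXkJo" = 4a 77 4e 7a 58 6b 4a 6f is 8 bytes > B = 6, so hash it first: H(key) = 05, then zero-pad to 6 bytes: K' = 05 00 00 00 00 00.
XOR each byte with 0x5c: 05⊕5c=59, 00⊕5c=5c, 00⊕5c=5c, 00⊕5c=5c, 00⊕5c=5c, 00⊕5c=5c.

595c5c5c5c5c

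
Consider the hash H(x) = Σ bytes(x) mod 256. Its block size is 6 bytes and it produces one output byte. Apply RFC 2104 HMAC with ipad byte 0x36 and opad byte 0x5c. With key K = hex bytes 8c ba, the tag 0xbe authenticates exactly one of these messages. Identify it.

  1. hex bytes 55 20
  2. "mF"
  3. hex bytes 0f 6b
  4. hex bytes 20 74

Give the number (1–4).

Key hex bytes 8c ba is 2 bytes ≤ B = 6; zero-pad to 6 bytes: K' = 8c ba 00 00 00 00.
K' ⊕ ipad = ba 8c 36 36 36 36; K' ⊕ opad = d0 e6 5c 5c 5c 5c.
m1: inner = H(ba 8c 36 36 36 36 55 20) = 93; tag = H(d0 e6 5c 5c 5c 5c 93) = b9
m2: inner = H(ba 8c 36 36 36 36 6d 46) = d1; tag = H(d0 e6 5c 5c 5c 5c d1) = f7
m3: inner = H(ba 8c 36 36 36 36 0f 6b) = 98; tag = H(d0 e6 5c 5c 5c 5c 98) = be ← matches
m4: inner = H(ba 8c 36 36 36 36 20 74) = b2; tag = H(d0 e6 5c 5c 5c 5c b2) = d8

3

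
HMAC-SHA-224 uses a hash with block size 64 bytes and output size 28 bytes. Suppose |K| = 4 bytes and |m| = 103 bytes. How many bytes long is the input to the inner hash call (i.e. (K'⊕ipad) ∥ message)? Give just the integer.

Key is 4 ≤ 64 bytes, zero-padded: |K'| = 64.
Inner input = (K'⊕ipad) ∥ m → 64 + 103 = 167 bytes.

167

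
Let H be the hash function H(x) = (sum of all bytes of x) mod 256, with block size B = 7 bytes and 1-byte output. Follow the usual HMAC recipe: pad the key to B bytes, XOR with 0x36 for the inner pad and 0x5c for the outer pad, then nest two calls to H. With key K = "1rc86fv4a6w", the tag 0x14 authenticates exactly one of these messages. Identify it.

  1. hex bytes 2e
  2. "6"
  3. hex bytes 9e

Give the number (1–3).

Key "1rc86fv4a6w" = 31 72 63 38 36 66 76 34 61 36 77 is 11 bytes > B = 7, so hash it first: H(key) = 92, then zero-pad to 7 bytes: K' = 92 00 00 00 00 00 00.
K' ⊕ ipad = a4 36 36 36 36 36 36; K' ⊕ opad = ce 5c 5c 5c 5c 5c 5c.
m1: inner = H(a4 36 36 36 36 36 36 2e) = 16; tag = H(ce 5c 5c 5c 5c 5c 5c 16) = 0c
m2: inner = H(a4 36 36 36 36 36 36 36) = 1e; tag = H(ce 5c 5c 5c 5c 5c 5c 1e) = 14 ← matches
m3: inner = H(a4 36 36 36 36 36 36 9e) = 86; tag = H(ce 5c 5c 5c 5c 5c 5c 86) = 7c

2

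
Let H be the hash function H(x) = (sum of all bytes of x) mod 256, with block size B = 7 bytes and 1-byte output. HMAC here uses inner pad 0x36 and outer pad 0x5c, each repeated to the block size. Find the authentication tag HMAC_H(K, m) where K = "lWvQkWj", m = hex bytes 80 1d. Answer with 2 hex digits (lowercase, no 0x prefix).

Key "lWvQkWj" = 6c 57 76 51 6b 57 6a is exactly B = 7 bytes: K' = 6c 57 76 51 6b 57 6a.
K' ⊕ ipad = 5a 61 40 67 5d 61 5c.  K' ⊕ opad = 30 0b 2a 0d 37 0b 36.
Inner input = (K'⊕ipad) ∥ m = 5a 61 40 67 5d 61 5c ∥ 80 1d.
Inner hash: sum = 90+97+64+103+93+97+92+128+29 = 793; mod 256 = 25 → 19.
Outer input = (K'⊕opad) ∥ inner = 30 0b 2a 0d 37 0b 36 ∥ 19.
Outer hash (tag): sum = 48+11+42+13+55+11+54+25 = 259; mod 256 = 3 → 03.

03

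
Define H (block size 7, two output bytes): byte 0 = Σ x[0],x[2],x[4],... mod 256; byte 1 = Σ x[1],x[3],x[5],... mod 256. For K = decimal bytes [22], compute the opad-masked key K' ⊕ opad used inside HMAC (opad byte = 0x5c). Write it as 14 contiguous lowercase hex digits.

4a5c5c5c5c5c5c

Key decimal bytes [22] = 16 is 1 byte ≤ B = 7; zero-pad to 7 bytes: K' = 16 00 00 00 00 00 00.
XOR each byte with 0x5c: 16⊕5c=4a, 00⊕5c=5c, 00⊕5c=5c, 00⊕5c=5c, 00⊕5c=5c, 00⊕5c=5c, 00⊕5c=5c.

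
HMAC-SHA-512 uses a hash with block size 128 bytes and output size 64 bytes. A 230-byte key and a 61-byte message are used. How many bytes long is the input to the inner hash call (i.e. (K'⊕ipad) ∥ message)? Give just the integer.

189

Key is 230 > 128 bytes, so it is hashed to 64 bytes then zero-padded to 128: |K'| = 128.
Inner input = (K'⊕ipad) ∥ m → 128 + 61 = 189 bytes.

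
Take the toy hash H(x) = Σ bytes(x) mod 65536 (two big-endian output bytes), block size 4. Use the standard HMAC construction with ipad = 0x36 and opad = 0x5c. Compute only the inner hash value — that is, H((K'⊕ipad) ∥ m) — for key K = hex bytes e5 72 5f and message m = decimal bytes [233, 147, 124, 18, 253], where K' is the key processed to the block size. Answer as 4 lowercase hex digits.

Key hex bytes e5 72 5f is 3 bytes ≤ B = 4; zero-pad to 4 bytes: K' = e5 72 5f 00.
K' ⊕ ipad = d3 44 69 36.
Inner input = d3 44 69 36 ∥ e9 93 7c 12 fd.
Inner hash: sum = 211+68+105+54+233+147+124+18+253 = 1213 → 04 bd.

04bd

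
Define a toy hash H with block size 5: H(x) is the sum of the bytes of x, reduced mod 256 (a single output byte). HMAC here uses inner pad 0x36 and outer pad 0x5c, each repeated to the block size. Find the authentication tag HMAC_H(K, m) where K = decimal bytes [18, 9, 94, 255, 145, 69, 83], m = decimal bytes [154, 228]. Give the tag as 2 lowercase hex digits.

Key decimal bytes [18, 9, 94, 255, 145, 69, 83] = 12 09 5e ff 91 45 53 is 7 bytes > B = 5, so hash it first: H(key) = a1, then zero-pad to 5 bytes: K' = a1 00 00 00 00.
K' ⊕ ipad = 97 36 36 36 36.  K' ⊕ opad = fd 5c 5c 5c 5c.
Inner input = (K'⊕ipad) ∥ m = 97 36 36 36 36 ∥ 9a e4.
Inner hash: sum = 151+54+54+54+54+154+228 = 749; mod 256 = 237 → ed.
Outer input = (K'⊕opad) ∥ inner = fd 5c 5c 5c 5c ∥ ed.
Outer hash (tag): sum = 253+92+92+92+92+237 = 858; mod 256 = 90 → 5a.

5a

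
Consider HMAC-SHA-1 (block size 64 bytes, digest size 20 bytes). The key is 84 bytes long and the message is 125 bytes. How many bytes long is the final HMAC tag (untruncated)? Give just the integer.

The tag is one SHA-1 digest: 20 bytes.

20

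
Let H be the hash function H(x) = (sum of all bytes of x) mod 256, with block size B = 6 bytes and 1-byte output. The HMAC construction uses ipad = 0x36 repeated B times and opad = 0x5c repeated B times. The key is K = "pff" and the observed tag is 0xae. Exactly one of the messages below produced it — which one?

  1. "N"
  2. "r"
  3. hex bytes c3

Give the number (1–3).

Key "pff" = 70 66 66 is 3 bytes ≤ B = 6; zero-pad to 6 bytes: K' = 70 66 66 00 00 00.
K' ⊕ ipad = 46 50 50 36 36 36; K' ⊕ opad = 2c 3a 3a 5c 5c 5c.
m1: inner = H(46 50 50 36 36 36 4e) = d6; tag = H(2c 3a 3a 5c 5c 5c d6) = 8a
m2: inner = H(46 50 50 36 36 36 72) = fa; tag = H(2c 3a 3a 5c 5c 5c fa) = ae ← matches
m3: inner = H(46 50 50 36 36 36 c3) = 4b; tag = H(2c 3a 3a 5c 5c 5c 4b) = ff

2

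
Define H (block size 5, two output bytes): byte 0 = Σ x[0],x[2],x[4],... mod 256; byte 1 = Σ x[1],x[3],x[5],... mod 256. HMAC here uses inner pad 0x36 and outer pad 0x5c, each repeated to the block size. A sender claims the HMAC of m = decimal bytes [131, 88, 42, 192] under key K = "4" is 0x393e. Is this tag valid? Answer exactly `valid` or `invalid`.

valid

Key "4" = 34 is 1 byte ≤ B = 5; zero-pad to 5 bytes: K' = 34 00 00 00 00.
K' ⊕ ipad = 02 36 36 36 36; K' ⊕ opad = 68 5c 5c 5c 5c.
Inner hash: even-index sum = 390 mod 256 = 134; odd-index sum = 281 mod 256 = 25 → 86 19.
Outer hash (recomputed tag): even-index sum = 313 mod 256 = 57; odd-index sum = 318 mod 256 = 62 → 39 3e.
Recomputed tag = 393e; claimed = 393e → match.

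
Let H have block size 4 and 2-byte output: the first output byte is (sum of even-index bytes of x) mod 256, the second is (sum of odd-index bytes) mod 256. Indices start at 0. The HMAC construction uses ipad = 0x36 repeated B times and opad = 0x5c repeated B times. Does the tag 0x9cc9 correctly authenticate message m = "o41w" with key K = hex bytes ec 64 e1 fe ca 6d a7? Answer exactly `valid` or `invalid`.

valid

Key hex bytes ec 64 e1 fe ca 6d a7 is 7 bytes > B = 4, so hash it first: H(key) = 3e cf, then zero-pad to 4 bytes: K' = 3e cf 00 00.
K' ⊕ ipad = 08 f9 36 36; K' ⊕ opad = 62 93 5c 5c.
Inner hash: even-index sum = 222 mod 256 = 222; odd-index sum = 474 mod 256 = 218 → de da.
Outer hash (recomputed tag): even-index sum = 412 mod 256 = 156; odd-index sum = 457 mod 256 = 201 → 9c c9.
Recomputed tag = 9cc9; claimed = 9cc9 → match.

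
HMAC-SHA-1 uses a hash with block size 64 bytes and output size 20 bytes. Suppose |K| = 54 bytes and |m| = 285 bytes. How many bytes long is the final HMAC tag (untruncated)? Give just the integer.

The tag is one SHA-1 digest: 20 bytes.

20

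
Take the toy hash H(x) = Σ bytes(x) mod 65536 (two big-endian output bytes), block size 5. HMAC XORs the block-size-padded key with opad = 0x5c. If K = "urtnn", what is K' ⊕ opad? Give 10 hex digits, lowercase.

292e283232

Key "urtnn" = 75 72 74 6e 6e is exactly B = 5 bytes: K' = 75 72 74 6e 6e.
XOR each byte with 0x5c: 75⊕5c=29, 72⊕5c=2e, 74⊕5c=28, 6e⊕5c=32, 6e⊕5c=32.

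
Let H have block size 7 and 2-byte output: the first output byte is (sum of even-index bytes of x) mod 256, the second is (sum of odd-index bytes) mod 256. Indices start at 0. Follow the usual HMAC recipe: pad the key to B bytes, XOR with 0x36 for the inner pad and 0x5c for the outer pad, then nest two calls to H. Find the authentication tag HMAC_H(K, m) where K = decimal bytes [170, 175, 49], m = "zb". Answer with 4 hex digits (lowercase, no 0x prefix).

Key decimal bytes [170, 175, 49] = aa af 31 is 3 bytes ≤ B = 7; zero-pad to 7 bytes: K' = aa af 31 00 00 00 00.
K' ⊕ ipad = 9c 99 07 36 36 36 36.  K' ⊕ opad = f6 f3 6d 5c 5c 5c 5c.
Inner input = (K'⊕ipad) ∥ m = 9c 99 07 36 36 36 36 ∥ 7a 62.
Inner hash: even-index sum = 369 mod 256 = 113; odd-index sum = 383 mod 256 = 127 → 71 7f.
Outer input = (K'⊕opad) ∥ inner = f6 f3 6d 5c 5c 5c 5c ∥ 71 7f.
Outer hash (tag): even-index sum = 666 mod 256 = 154; odd-index sum = 540 mod 256 = 28 → 9a 1c.

9a1c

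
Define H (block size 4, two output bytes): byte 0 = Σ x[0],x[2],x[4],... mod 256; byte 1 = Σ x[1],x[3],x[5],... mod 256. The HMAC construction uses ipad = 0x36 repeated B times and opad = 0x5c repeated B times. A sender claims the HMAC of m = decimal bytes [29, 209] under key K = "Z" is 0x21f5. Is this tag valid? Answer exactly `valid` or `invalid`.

valid

Key "Z" = 5a is 1 byte ≤ B = 4; zero-pad to 4 bytes: K' = 5a 00 00 00.
K' ⊕ ipad = 6c 36 36 36; K' ⊕ opad = 06 5c 5c 5c.
Inner hash: even-index sum = 191 mod 256 = 191; odd-index sum = 317 mod 256 = 61 → bf 3d.
Outer hash (recomputed tag): even-index sum = 289 mod 256 = 33; odd-index sum = 245 mod 256 = 245 → 21 f5.
Recomputed tag = 21f5; claimed = 21f5 → match.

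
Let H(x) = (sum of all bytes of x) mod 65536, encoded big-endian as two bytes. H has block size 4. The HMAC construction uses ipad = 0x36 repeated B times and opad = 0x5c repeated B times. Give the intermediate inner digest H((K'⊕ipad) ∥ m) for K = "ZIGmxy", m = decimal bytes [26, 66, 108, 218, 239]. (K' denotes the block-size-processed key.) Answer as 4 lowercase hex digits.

Key "ZIGmxy" = 5a 49 47 6d 78 79 is 6 bytes > B = 4, so hash it first: H(key) = 02 48, then zero-pad to 4 bytes: K' = 02 48 00 00.
K' ⊕ ipad = 34 7e 36 36.
Inner input = 34 7e 36 36 ∥ 1a 42 6c da ef.
Inner hash: sum = 52+126+54+54+26+66+108+218+239 = 943 → 03 af.

03af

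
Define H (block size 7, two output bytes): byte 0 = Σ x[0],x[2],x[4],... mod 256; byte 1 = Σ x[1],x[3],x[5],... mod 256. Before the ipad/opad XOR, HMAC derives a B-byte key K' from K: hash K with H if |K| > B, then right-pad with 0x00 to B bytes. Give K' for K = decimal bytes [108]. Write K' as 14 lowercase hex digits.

6c000000000000

Key decimal bytes [108] = 6c is 1 byte ≤ B = 7; zero-pad to 7 bytes: K' = 6c 00 00 00 00 00 00.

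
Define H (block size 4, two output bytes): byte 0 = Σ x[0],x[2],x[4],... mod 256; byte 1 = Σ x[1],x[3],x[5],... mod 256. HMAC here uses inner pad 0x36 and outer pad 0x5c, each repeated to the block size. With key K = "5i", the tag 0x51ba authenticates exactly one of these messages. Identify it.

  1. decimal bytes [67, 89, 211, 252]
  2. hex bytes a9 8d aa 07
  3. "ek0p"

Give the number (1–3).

2

Key "5i" = 35 69 is 2 bytes ≤ B = 4; zero-pad to 4 bytes: K' = 35 69 00 00.
K' ⊕ ipad = 03 5f 36 36; K' ⊕ opad = 69 35 5c 5c.
m1: inner = H(03 5f 36 36 43 59 d3 fc) = 4f ea; tag = H(69 35 5c 5c 4f ea) = 147b
m2: inner = H(03 5f 36 36 a9 8d aa 07) = 8c 29; tag = H(69 35 5c 5c 8c 29) = 51ba ← matches
m3: inner = H(03 5f 36 36 65 6b 30 70) = ce 70; tag = H(69 35 5c 5c ce 70) = 9301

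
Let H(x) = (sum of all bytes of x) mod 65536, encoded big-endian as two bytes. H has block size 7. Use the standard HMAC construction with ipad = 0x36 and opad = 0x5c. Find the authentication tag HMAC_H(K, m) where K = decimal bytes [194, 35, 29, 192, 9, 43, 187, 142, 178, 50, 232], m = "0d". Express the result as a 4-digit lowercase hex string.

0290

Key decimal bytes [194, 35, 29, 192, 9, 43, 187, 142, 178, 50, 232] = c2 23 1d c0 09 2b bb 8e b2 32 e8 is 11 bytes > B = 7, so hash it first: H(key) = 05 0b, then zero-pad to 7 bytes: K' = 05 0b 00 00 00 00 00.
K' ⊕ ipad = 33 3d 36 36 36 36 36.  K' ⊕ opad = 59 57 5c 5c 5c 5c 5c.
Inner input = (K'⊕ipad) ∥ m = 33 3d 36 36 36 36 36 ∥ 30 64.
Inner hash: sum = 51+61+54+54+54+54+54+48+100 = 530 → 02 12.
Outer input = (K'⊕opad) ∥ inner = 59 57 5c 5c 5c 5c 5c ∥ 02 12.
Outer hash (tag): sum = 89+87+92+92+92+92+92+2+18 = 656 → 02 90.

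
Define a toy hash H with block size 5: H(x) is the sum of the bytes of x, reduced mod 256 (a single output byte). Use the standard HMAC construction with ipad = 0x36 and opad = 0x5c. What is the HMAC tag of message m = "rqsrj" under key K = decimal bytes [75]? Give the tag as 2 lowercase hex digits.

0e

Key decimal bytes [75] = 4b is 1 byte ≤ B = 5; zero-pad to 5 bytes: K' = 4b 00 00 00 00.
K' ⊕ ipad = 7d 36 36 36 36.  K' ⊕ opad = 17 5c 5c 5c 5c.
Inner input = (K'⊕ipad) ∥ m = 7d 36 36 36 36 ∥ 72 71 73 72 6a.
Inner hash: sum = 125+54+54+54+54+114+113+115+114+106 = 903; mod 256 = 135 → 87.
Outer input = (K'⊕opad) ∥ inner = 17 5c 5c 5c 5c ∥ 87.
Outer hash (tag): sum = 23+92+92+92+92+135 = 526; mod 256 = 14 → 0e.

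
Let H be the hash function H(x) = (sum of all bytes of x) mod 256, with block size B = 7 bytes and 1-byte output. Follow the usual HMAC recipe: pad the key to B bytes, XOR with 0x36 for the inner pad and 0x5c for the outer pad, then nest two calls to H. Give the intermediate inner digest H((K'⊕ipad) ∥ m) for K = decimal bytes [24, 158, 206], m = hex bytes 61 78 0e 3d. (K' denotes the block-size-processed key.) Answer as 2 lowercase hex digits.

ca

Key decimal bytes [24, 158, 206] = 18 9e ce is 3 bytes ≤ B = 7; zero-pad to 7 bytes: K' = 18 9e ce 00 00 00 00.
K' ⊕ ipad = 2e a8 f8 36 36 36 36.
Inner input = 2e a8 f8 36 36 36 36 ∥ 61 78 0e 3d.
Inner hash: sum = 46+168+248+54+54+54+54+97+120+14+61 = 970; mod 256 = 202 → ca.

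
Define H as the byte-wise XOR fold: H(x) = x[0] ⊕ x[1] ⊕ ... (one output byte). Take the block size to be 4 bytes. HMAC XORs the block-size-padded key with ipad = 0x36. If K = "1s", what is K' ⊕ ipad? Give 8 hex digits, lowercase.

07453636

Key "1s" = 31 73 is 2 bytes ≤ B = 4; zero-pad to 4 bytes: K' = 31 73 00 00.
XOR each byte with 0x36: 31⊕36=07, 73⊕36=45, 00⊕36=36, 00⊕36=36.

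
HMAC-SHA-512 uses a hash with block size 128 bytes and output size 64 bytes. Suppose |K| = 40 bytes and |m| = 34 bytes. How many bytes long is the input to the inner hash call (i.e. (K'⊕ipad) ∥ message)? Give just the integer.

Key is 40 ≤ 128 bytes, zero-padded: |K'| = 128.
Inner input = (K'⊕ipad) ∥ m → 128 + 34 = 162 bytes.

162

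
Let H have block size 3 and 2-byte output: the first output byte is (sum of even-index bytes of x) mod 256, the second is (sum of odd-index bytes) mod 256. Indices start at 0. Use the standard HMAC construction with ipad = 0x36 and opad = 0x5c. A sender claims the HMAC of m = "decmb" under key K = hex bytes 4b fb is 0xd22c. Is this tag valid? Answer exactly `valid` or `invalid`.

Key hex bytes 4b fb is 2 bytes ≤ B = 3; zero-pad to 3 bytes: K' = 4b fb 00.
K' ⊕ ipad = 7d cd 36; K' ⊕ opad = 17 a7 5c.
Inner hash: even-index sum = 389 mod 256 = 133; odd-index sum = 502 mod 256 = 246 → 85 f6.
Outer hash (recomputed tag): even-index sum = 361 mod 256 = 105; odd-index sum = 300 mod 256 = 44 → 69 2c.
Recomputed tag = 692c; claimed = d22c → mismatch.

invalid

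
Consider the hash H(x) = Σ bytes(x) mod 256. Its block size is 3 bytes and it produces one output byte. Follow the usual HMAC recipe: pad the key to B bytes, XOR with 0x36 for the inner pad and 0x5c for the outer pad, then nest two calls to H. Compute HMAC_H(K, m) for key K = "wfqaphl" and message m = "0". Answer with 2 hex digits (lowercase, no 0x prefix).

Key "wfqaphl" = 77 66 71 61 70 68 6c is 7 bytes > B = 3, so hash it first: H(key) = f3, then zero-pad to 3 bytes: K' = f3 00 00.
K' ⊕ ipad = c5 36 36.  K' ⊕ opad = af 5c 5c.
Inner input = (K'⊕ipad) ∥ m = c5 36 36 ∥ 30.
Inner hash: sum = 197+54+54+48 = 353; mod 256 = 97 → 61.
Outer input = (K'⊕opad) ∥ inner = af 5c 5c ∥ 61.
Outer hash (tag): sum = 175+92+92+97 = 456; mod 256 = 200 → c8.

c8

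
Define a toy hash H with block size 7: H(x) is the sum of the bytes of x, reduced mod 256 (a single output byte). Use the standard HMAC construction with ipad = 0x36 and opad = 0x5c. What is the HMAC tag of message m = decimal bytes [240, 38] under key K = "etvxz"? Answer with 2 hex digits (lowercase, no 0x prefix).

Key "etvxz" = 65 74 76 78 7a is 5 bytes ≤ B = 7; zero-pad to 7 bytes: K' = 65 74 76 78 7a 00 00.
K' ⊕ ipad = 53 42 40 4e 4c 36 36.  K' ⊕ opad = 39 28 2a 24 26 5c 5c.
Inner input = (K'⊕ipad) ∥ m = 53 42 40 4e 4c 36 36 ∥ f0 26.
Inner hash: sum = 83+66+64+78+76+54+54+240+38 = 753; mod 256 = 241 → f1.
Outer input = (K'⊕opad) ∥ inner = 39 28 2a 24 26 5c 5c ∥ f1.
Outer hash (tag): sum = 57+40+42+36+38+92+92+241 = 638; mod 256 = 126 → 7e.

7e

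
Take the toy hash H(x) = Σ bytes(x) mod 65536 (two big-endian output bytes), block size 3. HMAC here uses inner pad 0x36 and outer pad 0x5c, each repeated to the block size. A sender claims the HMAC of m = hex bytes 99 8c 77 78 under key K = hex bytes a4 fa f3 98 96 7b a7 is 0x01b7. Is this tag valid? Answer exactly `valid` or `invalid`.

Key hex bytes a4 fa f3 98 96 7b a7 is 7 bytes > B = 3, so hash it first: H(key) = 04 e1, then zero-pad to 3 bytes: K' = 04 e1 00.
K' ⊕ ipad = 32 d7 36; K' ⊕ opad = 58 bd 5c.
Inner hash: sum = 50+215+54+153+140+119+120 = 851 → 03 53.
Outer hash (recomputed tag): sum = 88+189+92+3+83 = 455 → 01 c7.
Recomputed tag = 01c7; claimed = 01b7 → mismatch.

invalid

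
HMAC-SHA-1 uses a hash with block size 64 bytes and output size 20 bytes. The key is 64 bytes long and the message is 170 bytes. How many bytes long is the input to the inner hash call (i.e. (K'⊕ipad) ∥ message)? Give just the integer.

234

Key is 64 ≤ 64 bytes, zero-padded: |K'| = 64.
Inner input = (K'⊕ipad) ∥ m → 64 + 170 = 234 bytes.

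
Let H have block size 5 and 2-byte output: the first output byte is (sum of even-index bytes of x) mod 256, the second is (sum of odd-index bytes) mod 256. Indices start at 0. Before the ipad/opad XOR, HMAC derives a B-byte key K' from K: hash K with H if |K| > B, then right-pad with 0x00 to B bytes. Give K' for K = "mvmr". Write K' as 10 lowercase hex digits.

6d766d7200

Key "mvmr" = 6d 76 6d 72 is 4 bytes ≤ B = 5; zero-pad to 5 bytes: K' = 6d 76 6d 72 00.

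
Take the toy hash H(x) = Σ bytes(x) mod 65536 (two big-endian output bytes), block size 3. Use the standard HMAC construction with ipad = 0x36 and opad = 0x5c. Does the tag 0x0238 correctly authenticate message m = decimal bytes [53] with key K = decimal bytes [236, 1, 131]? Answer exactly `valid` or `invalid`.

invalid

Key decimal bytes [236, 1, 131] = ec 01 83 is exactly B = 3 bytes: K' = ec 01 83.
K' ⊕ ipad = da 37 b5; K' ⊕ opad = b0 5d df.
Inner hash: sum = 218+55+181+53 = 507 → 01 fb.
Outer hash (recomputed tag): sum = 176+93+223+1+251 = 744 → 02 e8.
Recomputed tag = 02e8; claimed = 0238 → mismatch.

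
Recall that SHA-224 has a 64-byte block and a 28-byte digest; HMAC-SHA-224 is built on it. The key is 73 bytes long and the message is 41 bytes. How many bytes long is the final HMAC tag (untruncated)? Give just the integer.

28

The tag is one SHA-224 digest: 28 bytes.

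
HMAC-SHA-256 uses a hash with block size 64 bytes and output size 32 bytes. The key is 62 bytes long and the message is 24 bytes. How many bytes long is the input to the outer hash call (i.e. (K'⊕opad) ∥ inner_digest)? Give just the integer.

Key is 62 ≤ 64 bytes, zero-padded: |K'| = 64.
Outer input = (K'⊕opad) ∥ H(inner) → 64 + 32 = 96 bytes.

96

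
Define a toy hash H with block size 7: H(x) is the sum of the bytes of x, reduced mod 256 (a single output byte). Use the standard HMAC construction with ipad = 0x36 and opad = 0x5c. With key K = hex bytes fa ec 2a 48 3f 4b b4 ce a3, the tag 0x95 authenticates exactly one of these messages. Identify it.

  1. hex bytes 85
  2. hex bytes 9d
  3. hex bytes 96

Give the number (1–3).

2

Key hex bytes fa ec 2a 48 3f 4b b4 ce a3 is 9 bytes > B = 7, so hash it first: H(key) = 07, then zero-pad to 7 bytes: K' = 07 00 00 00 00 00 00.
K' ⊕ ipad = 31 36 36 36 36 36 36; K' ⊕ opad = 5b 5c 5c 5c 5c 5c 5c.
m1: inner = H(31 36 36 36 36 36 36 85) = fa; tag = H(5b 5c 5c 5c 5c 5c 5c fa) = 7d
m2: inner = H(31 36 36 36 36 36 36 9d) = 12; tag = H(5b 5c 5c 5c 5c 5c 5c 12) = 95 ← matches
m3: inner = H(31 36 36 36 36 36 36 96) = 0b; tag = H(5b 5c 5c 5c 5c 5c 5c 0b) = 8e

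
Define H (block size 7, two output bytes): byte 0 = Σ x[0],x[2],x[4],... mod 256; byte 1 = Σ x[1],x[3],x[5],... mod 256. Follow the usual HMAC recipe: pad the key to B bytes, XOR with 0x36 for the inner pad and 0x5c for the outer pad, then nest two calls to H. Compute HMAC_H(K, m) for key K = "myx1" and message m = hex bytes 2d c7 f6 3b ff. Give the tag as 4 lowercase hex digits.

bb05

Key "myx1" = 6d 79 78 31 is 4 bytes ≤ B = 7; zero-pad to 7 bytes: K' = 6d 79 78 31 00 00 00.
K' ⊕ ipad = 5b 4f 4e 07 36 36 36.  K' ⊕ opad = 31 25 24 6d 5c 5c 5c.
Inner input = (K'⊕ipad) ∥ m = 5b 4f 4e 07 36 36 36 ∥ 2d c7 f6 3b ff.
Inner hash: even-index sum = 535 mod 256 = 23; odd-index sum = 686 mod 256 = 174 → 17 ae.
Outer input = (K'⊕opad) ∥ inner = 31 25 24 6d 5c 5c 5c ∥ 17 ae.
Outer hash (tag): even-index sum = 443 mod 256 = 187; odd-index sum = 261 mod 256 = 5 → bb 05.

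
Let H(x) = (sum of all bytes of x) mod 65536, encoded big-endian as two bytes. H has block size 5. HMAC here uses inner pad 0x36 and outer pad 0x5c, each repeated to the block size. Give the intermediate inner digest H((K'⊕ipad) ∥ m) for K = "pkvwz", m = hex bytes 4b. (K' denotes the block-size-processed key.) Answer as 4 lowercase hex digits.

Key "pkvwz" = 70 6b 76 77 7a is exactly B = 5 bytes: K' = 70 6b 76 77 7a.
K' ⊕ ipad = 46 5d 40 41 4c.
Inner input = 46 5d 40 41 4c ∥ 4b.
Inner hash: sum = 70+93+64+65+76+75 = 443 → 01 bb.

01bb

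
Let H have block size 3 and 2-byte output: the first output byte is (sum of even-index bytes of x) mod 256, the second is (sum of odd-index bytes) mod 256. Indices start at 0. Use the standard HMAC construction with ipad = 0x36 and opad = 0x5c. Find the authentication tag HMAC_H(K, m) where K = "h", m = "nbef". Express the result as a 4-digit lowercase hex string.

99b8

Key "h" = 68 is 1 byte ≤ B = 3; zero-pad to 3 bytes: K' = 68 00 00.
K' ⊕ ipad = 5e 36 36.  K' ⊕ opad = 34 5c 5c.
Inner input = (K'⊕ipad) ∥ m = 5e 36 36 ∥ 6e 62 65 66.
Inner hash: even-index sum = 348 mod 256 = 92; odd-index sum = 265 mod 256 = 9 → 5c 09.
Outer input = (K'⊕opad) ∥ inner = 34 5c 5c ∥ 5c 09.
Outer hash (tag): even-index sum = 153 mod 256 = 153; odd-index sum = 184 mod 256 = 184 → 99 b8.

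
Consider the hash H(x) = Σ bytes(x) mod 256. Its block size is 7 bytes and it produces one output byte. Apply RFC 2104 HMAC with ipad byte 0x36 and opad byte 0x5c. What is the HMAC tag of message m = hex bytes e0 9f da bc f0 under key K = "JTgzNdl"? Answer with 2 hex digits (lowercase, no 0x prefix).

9d

Key "JTgzNdl" = 4a 54 67 7a 4e 64 6c is exactly B = 7 bytes: K' = 4a 54 67 7a 4e 64 6c.
K' ⊕ ipad = 7c 62 51 4c 78 52 5a.  K' ⊕ opad = 16 08 3b 26 12 38 30.
Inner input = (K'⊕ipad) ∥ m = 7c 62 51 4c 78 52 5a ∥ e0 9f da bc f0.
Inner hash: sum = 124+98+81+76+120+82+90+224+159+218+188+240 = 1700; mod 256 = 164 → a4.
Outer input = (K'⊕opad) ∥ inner = 16 08 3b 26 12 38 30 ∥ a4.
Outer hash (tag): sum = 22+8+59+38+18+56+48+164 = 413; mod 256 = 157 → 9d.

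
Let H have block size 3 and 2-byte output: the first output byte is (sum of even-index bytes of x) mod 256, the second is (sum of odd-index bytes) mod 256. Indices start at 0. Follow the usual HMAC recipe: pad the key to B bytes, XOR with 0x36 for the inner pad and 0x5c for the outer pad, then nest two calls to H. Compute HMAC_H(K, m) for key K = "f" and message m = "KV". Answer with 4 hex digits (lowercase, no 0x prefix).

Key "f" = 66 is 1 byte ≤ B = 3; zero-pad to 3 bytes: K' = 66 00 00.
K' ⊕ ipad = 50 36 36.  K' ⊕ opad = 3a 5c 5c.
Inner input = (K'⊕ipad) ∥ m = 50 36 36 ∥ 4b 56.
Inner hash: even-index sum = 220 mod 256 = 220; odd-index sum = 129 mod 256 = 129 → dc 81.
Outer input = (K'⊕opad) ∥ inner = 3a 5c 5c ∥ dc 81.
Outer hash (tag): even-index sum = 279 mod 256 = 23; odd-index sum = 312 mod 256 = 56 → 17 38.

1738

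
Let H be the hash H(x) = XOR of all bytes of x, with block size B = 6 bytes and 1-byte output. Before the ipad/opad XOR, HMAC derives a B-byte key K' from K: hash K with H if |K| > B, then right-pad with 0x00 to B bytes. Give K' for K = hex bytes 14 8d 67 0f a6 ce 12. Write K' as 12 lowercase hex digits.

8b0000000000

|K| = 7 > B = 6, so first hash the key.
H(K): XOR 14⊕8d⊕67⊕0f⊕a6⊕ce⊕12 = 8b.
Zero-pad H(K) = 8b to 6 bytes: K' = 8b 00 00 00 00 00.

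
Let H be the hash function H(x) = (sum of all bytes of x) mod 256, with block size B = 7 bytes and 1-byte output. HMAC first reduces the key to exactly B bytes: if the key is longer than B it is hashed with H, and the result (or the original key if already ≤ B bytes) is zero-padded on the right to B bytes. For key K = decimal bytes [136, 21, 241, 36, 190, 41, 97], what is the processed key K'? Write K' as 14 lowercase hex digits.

8815f124be2961

Key decimal bytes [136, 21, 241, 36, 190, 41, 97] = 88 15 f1 24 be 29 61 is exactly B = 7 bytes: K' = 88 15 f1 24 be 29 61.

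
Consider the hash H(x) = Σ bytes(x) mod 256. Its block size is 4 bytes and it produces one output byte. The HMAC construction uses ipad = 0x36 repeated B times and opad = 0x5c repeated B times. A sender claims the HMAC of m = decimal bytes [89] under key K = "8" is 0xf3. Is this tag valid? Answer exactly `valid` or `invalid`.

Key "8" = 38 is 1 byte ≤ B = 4; zero-pad to 4 bytes: K' = 38 00 00 00.
K' ⊕ ipad = 0e 36 36 36; K' ⊕ opad = 64 5c 5c 5c.
Inner hash: sum = 14+54+54+54+89 = 265; mod 256 = 9 → 09.
Outer hash (recomputed tag): sum = 100+92+92+92+9 = 385; mod 256 = 129 → 81.
Recomputed tag = 81; claimed = f3 → mismatch.

invalid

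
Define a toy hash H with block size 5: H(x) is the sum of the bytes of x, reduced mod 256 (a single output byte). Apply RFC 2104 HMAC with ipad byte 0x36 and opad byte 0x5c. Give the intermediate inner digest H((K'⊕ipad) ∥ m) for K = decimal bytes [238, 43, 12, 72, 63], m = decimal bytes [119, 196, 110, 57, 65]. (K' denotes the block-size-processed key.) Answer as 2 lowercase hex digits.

d9

Key decimal bytes [238, 43, 12, 72, 63] = ee 2b 0c 48 3f is exactly B = 5 bytes: K' = ee 2b 0c 48 3f.
K' ⊕ ipad = d8 1d 3a 7e 09.
Inner input = d8 1d 3a 7e 09 ∥ 77 c4 6e 39 41.
Inner hash: sum = 216+29+58+126+9+119+196+110+57+65 = 985; mod 256 = 217 → d9.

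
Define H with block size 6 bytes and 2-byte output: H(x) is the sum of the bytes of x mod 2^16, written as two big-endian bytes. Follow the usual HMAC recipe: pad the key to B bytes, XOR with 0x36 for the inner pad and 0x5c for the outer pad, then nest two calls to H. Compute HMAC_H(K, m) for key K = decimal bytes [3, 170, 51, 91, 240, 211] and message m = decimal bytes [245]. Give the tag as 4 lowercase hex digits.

03ec

Key decimal bytes [3, 170, 51, 91, 240, 211] = 03 aa 33 5b f0 d3 is exactly B = 6 bytes: K' = 03 aa 33 5b f0 d3.
K' ⊕ ipad = 35 9c 05 6d c6 e5.  K' ⊕ opad = 5f f6 6f 07 ac 8f.
Inner input = (K'⊕ipad) ∥ m = 35 9c 05 6d c6 e5 ∥ f5.
Inner hash: sum = 53+156+5+109+198+229+245 = 995 → 03 e3.
Outer input = (K'⊕opad) ∥ inner = 5f f6 6f 07 ac 8f ∥ 03 e3.
Outer hash (tag): sum = 95+246+111+7+172+143+3+227 = 1004 → 03 ec.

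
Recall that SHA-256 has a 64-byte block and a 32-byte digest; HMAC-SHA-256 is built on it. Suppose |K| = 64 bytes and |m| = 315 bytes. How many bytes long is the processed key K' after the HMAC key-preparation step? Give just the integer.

Key is 64 ≤ 64 bytes, zero-padded: |K'| = 64.

64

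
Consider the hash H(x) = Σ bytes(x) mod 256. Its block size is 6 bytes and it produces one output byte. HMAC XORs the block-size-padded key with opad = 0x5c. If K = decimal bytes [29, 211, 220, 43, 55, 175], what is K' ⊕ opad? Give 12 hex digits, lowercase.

Key decimal bytes [29, 211, 220, 43, 55, 175] = 1d d3 dc 2b 37 af is exactly B = 6 bytes: K' = 1d d3 dc 2b 37 af.
XOR each byte with 0x5c: 1d⊕5c=41, d3⊕5c=8f, dc⊕5c=80, 2b⊕5c=77, 37⊕5c=6b, af⊕5c=f3.

418f80776bf3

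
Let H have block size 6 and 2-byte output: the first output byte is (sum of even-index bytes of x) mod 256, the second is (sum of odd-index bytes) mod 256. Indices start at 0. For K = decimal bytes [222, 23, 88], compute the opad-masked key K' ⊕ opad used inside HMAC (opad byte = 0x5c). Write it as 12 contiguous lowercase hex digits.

824b045c5c5c

Key decimal bytes [222, 23, 88] = de 17 58 is 3 bytes ≤ B = 6; zero-pad to 6 bytes: K' = de 17 58 00 00 00.
XOR each byte with 0x5c: de⊕5c=82, 17⊕5c=4b, 58⊕5c=04, 00⊕5c=5c, 00⊕5c=5c, 00⊕5c=5c.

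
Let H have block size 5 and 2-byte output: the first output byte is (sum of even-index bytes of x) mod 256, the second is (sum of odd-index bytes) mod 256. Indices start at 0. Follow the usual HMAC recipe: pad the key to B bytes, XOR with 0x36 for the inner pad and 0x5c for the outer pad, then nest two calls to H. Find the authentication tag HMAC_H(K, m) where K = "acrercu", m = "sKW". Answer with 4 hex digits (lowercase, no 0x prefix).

bb16

Key "acrercu" = 61 63 72 65 72 63 75 is 7 bytes > B = 5, so hash it first: H(key) = ba 2b, then zero-pad to 5 bytes: K' = ba 2b 00 00 00.
K' ⊕ ipad = 8c 1d 36 36 36.  K' ⊕ opad = e6 77 5c 5c 5c.
Inner input = (K'⊕ipad) ∥ m = 8c 1d 36 36 36 ∥ 73 4b 57.
Inner hash: even-index sum = 323 mod 256 = 67; odd-index sum = 285 mod 256 = 29 → 43 1d.
Outer input = (K'⊕opad) ∥ inner = e6 77 5c 5c 5c ∥ 43 1d.
Outer hash (tag): even-index sum = 443 mod 256 = 187; odd-index sum = 278 mod 256 = 22 → bb 16.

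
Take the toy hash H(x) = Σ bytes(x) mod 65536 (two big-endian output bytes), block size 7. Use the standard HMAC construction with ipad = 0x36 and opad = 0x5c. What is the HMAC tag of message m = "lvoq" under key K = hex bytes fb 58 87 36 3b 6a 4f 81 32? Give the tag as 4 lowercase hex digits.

Key hex bytes fb 58 87 36 3b 6a 4f 81 32 is 9 bytes > B = 7, so hash it first: H(key) = 03 b7, then zero-pad to 7 bytes: K' = 03 b7 00 00 00 00 00.
K' ⊕ ipad = 35 81 36 36 36 36 36.  K' ⊕ opad = 5f eb 5c 5c 5c 5c 5c.
Inner input = (K'⊕ipad) ∥ m = 35 81 36 36 36 36 36 ∥ 6c 76 6f 71.
Inner hash: sum = 53+129+54+54+54+54+54+108+118+111+113 = 902 → 03 86.
Outer input = (K'⊕opad) ∥ inner = 5f eb 5c 5c 5c 5c 5c ∥ 03 86.
Outer hash (tag): sum = 95+235+92+92+92+92+92+3+134 = 927 → 03 9f.

039f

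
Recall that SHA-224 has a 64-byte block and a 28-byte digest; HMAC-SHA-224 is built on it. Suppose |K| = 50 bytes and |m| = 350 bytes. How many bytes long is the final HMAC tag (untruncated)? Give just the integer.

28

The tag is one SHA-224 digest: 28 bytes.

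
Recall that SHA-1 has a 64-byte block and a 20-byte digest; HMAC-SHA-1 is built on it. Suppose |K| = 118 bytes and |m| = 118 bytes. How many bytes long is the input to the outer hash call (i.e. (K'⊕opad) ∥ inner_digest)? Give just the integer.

Key is 118 > 64 bytes, so it is hashed to 20 bytes then zero-padded to 64: |K'| = 64.
Outer input = (K'⊕opad) ∥ H(inner) → 64 + 20 = 84 bytes.

84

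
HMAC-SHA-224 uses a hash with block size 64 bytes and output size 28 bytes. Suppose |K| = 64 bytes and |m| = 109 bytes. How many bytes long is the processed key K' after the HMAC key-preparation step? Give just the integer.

Key is 64 ≤ 64 bytes, zero-padded: |K'| = 64.

64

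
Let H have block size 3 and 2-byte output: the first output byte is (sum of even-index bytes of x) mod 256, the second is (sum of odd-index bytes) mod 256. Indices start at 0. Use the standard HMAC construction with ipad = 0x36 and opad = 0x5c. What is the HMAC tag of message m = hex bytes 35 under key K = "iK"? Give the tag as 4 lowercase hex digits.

43ac

Key "iK" = 69 4b is 2 bytes ≤ B = 3; zero-pad to 3 bytes: K' = 69 4b 00.
K' ⊕ ipad = 5f 7d 36.  K' ⊕ opad = 35 17 5c.
Inner input = (K'⊕ipad) ∥ m = 5f 7d 36 ∥ 35.
Inner hash: even-index sum = 149 mod 256 = 149; odd-index sum = 178 mod 256 = 178 → 95 b2.
Outer input = (K'⊕opad) ∥ inner = 35 17 5c ∥ 95 b2.
Outer hash (tag): even-index sum = 323 mod 256 = 67; odd-index sum = 172 mod 256 = 172 → 43 ac.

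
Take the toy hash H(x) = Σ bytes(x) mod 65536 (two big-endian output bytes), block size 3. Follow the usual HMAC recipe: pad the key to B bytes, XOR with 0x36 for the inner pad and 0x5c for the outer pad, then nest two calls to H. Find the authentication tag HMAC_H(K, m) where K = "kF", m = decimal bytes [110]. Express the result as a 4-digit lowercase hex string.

Key "kF" = 6b 46 is 2 bytes ≤ B = 3; zero-pad to 3 bytes: K' = 6b 46 00.
K' ⊕ ipad = 5d 70 36.  K' ⊕ opad = 37 1a 5c.
Inner input = (K'⊕ipad) ∥ m = 5d 70 36 ∥ 6e.
Inner hash: sum = 93+112+54+110 = 369 → 01 71.
Outer input = (K'⊕opad) ∥ inner = 37 1a 5c ∥ 01 71.
Outer hash (tag): sum = 55+26+92+1+113 = 287 → 01 1f.

011f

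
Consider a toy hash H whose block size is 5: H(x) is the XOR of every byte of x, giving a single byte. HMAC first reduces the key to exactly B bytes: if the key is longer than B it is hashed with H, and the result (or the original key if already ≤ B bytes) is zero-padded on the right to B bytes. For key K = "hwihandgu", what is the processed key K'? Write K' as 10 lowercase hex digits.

|K| = 9 > B = 5, so first hash the key.
H(K): XOR 68⊕77⊕69⊕68⊕61⊕6e⊕64⊕67⊕75 = 67.
Zero-pad H(K) = 67 to 5 bytes: K' = 67 00 00 00 00.

6700000000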